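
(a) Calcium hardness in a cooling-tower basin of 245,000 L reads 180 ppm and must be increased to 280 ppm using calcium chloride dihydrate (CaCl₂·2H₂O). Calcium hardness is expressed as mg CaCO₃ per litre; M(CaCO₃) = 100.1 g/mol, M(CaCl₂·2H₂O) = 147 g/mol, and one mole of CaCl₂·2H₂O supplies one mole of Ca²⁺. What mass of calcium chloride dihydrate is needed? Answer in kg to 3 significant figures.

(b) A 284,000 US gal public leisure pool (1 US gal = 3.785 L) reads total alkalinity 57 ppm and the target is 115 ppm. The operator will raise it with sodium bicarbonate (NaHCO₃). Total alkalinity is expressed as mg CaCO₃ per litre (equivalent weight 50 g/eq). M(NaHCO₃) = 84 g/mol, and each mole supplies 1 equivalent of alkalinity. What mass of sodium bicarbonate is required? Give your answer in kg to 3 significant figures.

(a) 36.0 kg; (b) 105 kg

(a) Hardness to add: (280 − 180) = 100 mg/L as CaCO₃ × 245,000 L = 24,500 g as CaCO₃.
(a) Moles of Ca²⁺ (1 mol Ca²⁺ ≡ 1 mol CaCO₃): 24,500 / 100.1 g/mol = 244.8 mol.
(a) Mass of CaCl₂·2H₂O: 244.8 × 147 = 35,980 g.

(b) Volume: 284,000 US gal × 3.785 L/gal = 1,074,940 L.
(b) Alkalinity to add: (115 − 57) = 58 mg/L as CaCO₃ × 1,074,940 L = 62,350 g as CaCO₃.
(b) Equivalents: 62,350 g ÷ 50 g/eq = 1247 eq.
(b) NaHCO₃ supplies 1 eq per mole → 1247 mol.
(b) Mass: 1247 mol × 84 g/mol = 104,700 g.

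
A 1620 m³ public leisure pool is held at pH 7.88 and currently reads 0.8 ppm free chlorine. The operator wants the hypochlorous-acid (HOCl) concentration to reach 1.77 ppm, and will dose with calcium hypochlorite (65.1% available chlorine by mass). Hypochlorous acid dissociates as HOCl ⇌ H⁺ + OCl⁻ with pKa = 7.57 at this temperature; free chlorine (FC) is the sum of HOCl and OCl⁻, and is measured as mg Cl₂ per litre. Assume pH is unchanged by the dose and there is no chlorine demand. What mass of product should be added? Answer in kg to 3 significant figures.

Volume: 1620 m³ = 1,620,000 L.
[OCl⁻]/[HOCl] = 10^(pH − pKa) = 10^(7.88 − 7.57) = 2.042; fraction as HOCl = 1/(1 + 2.042) = 0.3288.
Free chlorine required for 1.77 ppm HOCl: 1.77 / 0.3288 = 5.384 ppm.
FC to add: 5.384 − 0.8 = 4.584 mg/L as Cl₂.
Cl₂ equivalent: 4.584 mg/L × 1,620,000 L = 7426 g.
Product at 65.1% available Cl: 7426 / 0.651 = 11,410 g.

11.4 kg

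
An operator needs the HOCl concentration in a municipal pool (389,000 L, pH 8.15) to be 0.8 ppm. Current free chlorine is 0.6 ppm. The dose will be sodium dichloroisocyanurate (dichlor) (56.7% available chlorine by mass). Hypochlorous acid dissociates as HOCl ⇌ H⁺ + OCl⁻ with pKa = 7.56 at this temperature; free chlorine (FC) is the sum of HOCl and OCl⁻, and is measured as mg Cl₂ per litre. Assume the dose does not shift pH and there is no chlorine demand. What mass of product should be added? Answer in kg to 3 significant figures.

[OCl⁻]/[HOCl] = 10^(pH − pKa) = 10^(8.15 − 7.56) = 3.89; fraction as HOCl = 1/(1 + 3.89) = 0.2045.
Free chlorine required for 0.8 ppm HOCl: 0.8 / 0.2045 = 3.912 ppm.
FC to add: 3.912 − 0.6 = 3.312 mg/L as Cl₂.
Cl₂ equivalent: 3.312 mg/L × 389,000 L = 1289 g.
Product at 56.7% available Cl: 1289 / 0.567 = 2273 g.

2.27 kg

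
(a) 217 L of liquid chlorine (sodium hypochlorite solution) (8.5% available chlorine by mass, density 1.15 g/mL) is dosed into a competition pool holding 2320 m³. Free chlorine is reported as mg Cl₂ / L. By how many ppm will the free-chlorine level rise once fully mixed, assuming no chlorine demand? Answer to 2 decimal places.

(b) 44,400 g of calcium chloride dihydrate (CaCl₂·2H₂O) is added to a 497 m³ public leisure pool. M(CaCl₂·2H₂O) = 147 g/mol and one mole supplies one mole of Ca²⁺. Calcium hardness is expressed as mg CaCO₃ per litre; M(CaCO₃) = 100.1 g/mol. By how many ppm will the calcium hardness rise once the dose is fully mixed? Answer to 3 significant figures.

(a) 9.14 ppm; (b) 60.8 ppm

(a) Volume: 2320 m³ = 2,320,000 L.
(a) Mass of solution: 217 L × 1000 mL/L × 1.15 g/mL = 249,500 g.
(a) Available chlorine delivered: 249,500 g × 0.085 = 21,210 g as Cl₂.
(a) Concentration rise: 21,210 g / 2,320,000 L = 9.143 mg/L = 9.14 ppm.

(b) Volume: 497 m³ = 497,000 L.
(b) Moles of Ca²⁺: 44,400 g ÷ 147 g/mol = 302 mol.
(b) As CaCO₃: 302 mol × 100.1 g/mol = 30,230 g.
(b) Rise: 30,230 g / 497,000 L × 1000 = 60.83 mg/L.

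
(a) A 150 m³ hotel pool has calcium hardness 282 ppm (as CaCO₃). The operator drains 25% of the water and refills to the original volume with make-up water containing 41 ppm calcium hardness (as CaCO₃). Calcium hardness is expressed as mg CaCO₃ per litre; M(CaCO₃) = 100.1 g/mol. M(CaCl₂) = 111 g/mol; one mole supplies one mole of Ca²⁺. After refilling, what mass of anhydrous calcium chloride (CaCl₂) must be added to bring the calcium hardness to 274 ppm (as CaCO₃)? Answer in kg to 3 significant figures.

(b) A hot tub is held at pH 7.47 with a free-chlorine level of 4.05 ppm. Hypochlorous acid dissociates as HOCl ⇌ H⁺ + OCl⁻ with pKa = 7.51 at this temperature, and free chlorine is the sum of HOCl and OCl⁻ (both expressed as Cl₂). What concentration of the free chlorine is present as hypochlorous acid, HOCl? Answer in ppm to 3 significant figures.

(a) Volume: 150 m³ = 150,000 L.
(a) After draining 25% and refilling: 282 × 0.75 + 41 × 0.25 = 221.75 ppm.
(a) Deficit to target: 274 − 221.75 = 52.25 mg/L.
(a) As CaCO₃: 52.25 mg/L × 150,000 L = 7838 g; ÷ 100.1 = 78.3 mol Ca²⁺.
(a) Mass: 78.3 × 111 = 8691 g.

(b) [OCl⁻]/[HOCl] = 10^(pH − pKa) = 10^(7.47 − 7.51) = 10^-0.04 = 0.912.
(b) Fraction as HOCl = 1 / (1 + 0.912) = 0.523.
(b) HOCl = 0.523 × 4.05 ppm = 2.118 ppm.

(a) 8.69 kg; (b) 2.12 ppm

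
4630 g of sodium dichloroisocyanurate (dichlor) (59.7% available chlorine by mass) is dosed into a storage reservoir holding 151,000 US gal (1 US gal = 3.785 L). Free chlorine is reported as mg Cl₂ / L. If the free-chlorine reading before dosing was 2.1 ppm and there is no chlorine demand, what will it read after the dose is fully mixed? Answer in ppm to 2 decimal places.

6.94 ppm

Volume: 151,000 US gal × 3.785 L/gal = 571,535 L.
Available chlorine delivered: 4630 g × 0.597 = 2764 g as Cl₂.
Concentration rise: 2764 g / 571,535 L = 4.836 mg/L = 4.84 ppm.
Final FC: 2.1 + 4.84 = 6.94 ppm.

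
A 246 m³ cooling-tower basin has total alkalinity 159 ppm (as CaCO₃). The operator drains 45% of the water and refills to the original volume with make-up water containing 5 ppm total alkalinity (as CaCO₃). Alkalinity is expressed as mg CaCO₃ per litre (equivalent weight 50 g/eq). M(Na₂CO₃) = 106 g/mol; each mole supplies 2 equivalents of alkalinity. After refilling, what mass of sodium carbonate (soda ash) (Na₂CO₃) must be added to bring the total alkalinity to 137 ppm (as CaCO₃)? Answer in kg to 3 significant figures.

Volume: 246 m³ = 246,000 L.
After draining 45% and refilling: 159 × 0.55 + 5 × 0.45 = 89.7 ppm.
Deficit to target: 137 − 89.7 = 47.3 mg/L.
As CaCO₃: 47.3 mg/L × 246,000 L = 11,640 g; ÷ 50 g/eq ÷ 2 = 116.4 mol Na₂CO₃.
Mass: 116.4 × 106 = 12,330 g.

12.3 kg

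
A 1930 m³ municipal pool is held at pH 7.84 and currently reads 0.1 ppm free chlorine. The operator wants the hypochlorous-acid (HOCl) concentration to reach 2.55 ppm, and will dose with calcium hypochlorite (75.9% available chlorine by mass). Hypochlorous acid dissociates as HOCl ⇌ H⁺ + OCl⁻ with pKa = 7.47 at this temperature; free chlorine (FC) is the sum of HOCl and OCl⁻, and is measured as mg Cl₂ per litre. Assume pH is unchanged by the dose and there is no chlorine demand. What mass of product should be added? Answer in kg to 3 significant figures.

21.4 kg

Volume: 1930 m³ = 1,930,000 L.
[OCl⁻]/[HOCl] = 10^(pH − pKa) = 10^(7.84 − 7.47) = 2.344; fraction as HOCl = 1/(1 + 2.344) = 0.299.
Free chlorine required for 2.55 ppm HOCl: 2.55 / 0.299 = 8.528 ppm.
FC to add: 8.528 − 0.1 = 8.428 mg/L as Cl₂.
Cl₂ equivalent: 8.428 mg/L × 1,930,000 L = 16,270 g.
Product at 75.9% available Cl: 16,270 / 0.759 = 21,430 g.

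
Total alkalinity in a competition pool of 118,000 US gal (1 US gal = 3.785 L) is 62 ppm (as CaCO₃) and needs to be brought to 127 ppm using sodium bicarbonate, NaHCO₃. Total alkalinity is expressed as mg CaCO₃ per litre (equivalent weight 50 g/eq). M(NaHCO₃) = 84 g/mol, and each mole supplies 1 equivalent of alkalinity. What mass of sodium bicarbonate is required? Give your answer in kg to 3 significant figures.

48.8 kg

Volume: 118,000 US gal × 3.785 L/gal = 446,630 L.
Alkalinity to add: (127 − 62) = 65 mg/L as CaCO₃ × 446,630 L = 29,030 g as CaCO₃.
Equivalents: 29,030 g ÷ 50 g/eq = 580.6 eq.
NaHCO₃ supplies 1 eq per mole → 580.6 mol.
Mass: 580.6 mol × 84 g/mol = 48,770 g.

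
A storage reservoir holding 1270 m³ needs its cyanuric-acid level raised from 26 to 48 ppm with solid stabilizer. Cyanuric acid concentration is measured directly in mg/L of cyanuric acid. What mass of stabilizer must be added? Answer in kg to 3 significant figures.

27.9 kg

Volume: 1270 m³ = 1,270,000 L.
CYA to add: (48 − 26) = 22 mg/L × 1,270,000 L = 27,940 g cyanuric acid.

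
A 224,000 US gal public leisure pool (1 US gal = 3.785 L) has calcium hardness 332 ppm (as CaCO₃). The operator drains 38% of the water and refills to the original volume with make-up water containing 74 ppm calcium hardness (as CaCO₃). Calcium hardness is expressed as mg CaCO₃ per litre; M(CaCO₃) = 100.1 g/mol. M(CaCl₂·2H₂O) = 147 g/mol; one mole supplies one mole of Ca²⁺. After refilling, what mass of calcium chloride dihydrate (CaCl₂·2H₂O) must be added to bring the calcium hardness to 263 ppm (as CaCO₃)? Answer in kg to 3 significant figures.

36.2 kg

Volume: 224,000 US gal × 3.785 L/gal = 847,840 L.
After draining 38% and refilling: 332 × 0.62 + 74 × 0.38 = 233.96 ppm.
Deficit to target: 263 − 233.96 = 29.04 mg/L.
As CaCO₃: 29.04 mg/L × 847,840 L = 24,620 g; ÷ 100.1 = 246 mol Ca²⁺.
Mass: 246 × 147 = 36,160 g.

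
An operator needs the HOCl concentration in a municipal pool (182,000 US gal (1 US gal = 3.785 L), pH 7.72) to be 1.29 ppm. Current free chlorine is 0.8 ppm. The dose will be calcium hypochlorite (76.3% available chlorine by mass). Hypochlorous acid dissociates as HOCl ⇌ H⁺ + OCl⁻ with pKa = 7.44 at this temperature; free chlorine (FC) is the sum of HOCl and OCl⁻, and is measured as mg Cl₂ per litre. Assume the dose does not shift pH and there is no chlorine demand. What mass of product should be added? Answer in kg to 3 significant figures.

Volume: 182,000 US gal × 3.785 L/gal = 688,870 L.
[OCl⁻]/[HOCl] = 10^(pH − pKa) = 10^(7.72 − 7.44) = 1.905; fraction as HOCl = 1/(1 + 1.905) = 0.3442.
Free chlorine required for 1.29 ppm HOCl: 1.29 / 0.3442 = 3.748 ppm.
FC to add: 3.748 − 0.8 = 2.948 mg/L as Cl₂.
Cl₂ equivalent: 2.948 mg/L × 688,870 L = 2031 g.
Product at 76.3% available Cl: 2031 / 0.763 = 2662 g.

2.66 kg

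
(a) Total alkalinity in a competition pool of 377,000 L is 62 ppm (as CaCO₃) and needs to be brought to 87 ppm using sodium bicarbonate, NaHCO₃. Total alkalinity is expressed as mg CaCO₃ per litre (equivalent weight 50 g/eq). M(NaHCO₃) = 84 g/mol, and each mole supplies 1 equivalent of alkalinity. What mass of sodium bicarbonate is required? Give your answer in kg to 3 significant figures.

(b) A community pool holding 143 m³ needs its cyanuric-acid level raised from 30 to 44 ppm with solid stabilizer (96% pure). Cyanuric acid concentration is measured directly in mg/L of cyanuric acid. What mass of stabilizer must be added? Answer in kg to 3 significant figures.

(a) Alkalinity to add: (87 − 62) = 25 mg/L as CaCO₃ × 377,000 L = 9425 g as CaCO₃.
(a) Equivalents: 9425 g ÷ 50 g/eq = 188.5 eq.
(a) NaHCO₃ supplies 1 eq per mole → 188.5 mol.
(a) Mass: 188.5 mol × 84 g/mol = 15,830 g.

(b) Volume: 143 m³ = 143,000 L.
(b) CYA to add: (44 − 30) = 14 mg/L × 143,000 L = 2002 g cyanuric acid.
(b) At 96% purity: 2002 / 0.96 = 2085 g product.

(a) 15.8 kg; (b) 2.09 kg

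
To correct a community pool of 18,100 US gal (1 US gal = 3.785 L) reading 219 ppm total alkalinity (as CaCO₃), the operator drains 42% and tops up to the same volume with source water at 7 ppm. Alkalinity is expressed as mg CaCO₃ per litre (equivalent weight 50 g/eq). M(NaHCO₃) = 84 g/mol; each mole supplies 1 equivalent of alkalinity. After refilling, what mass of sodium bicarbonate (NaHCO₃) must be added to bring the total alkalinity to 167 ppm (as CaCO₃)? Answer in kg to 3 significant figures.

4.26 kg

Volume: 18,100 US gal × 3.785 L/gal = 68,508 L.
After draining 42% and refilling: 219 × 0.58 + 7 × 0.42 = 129.96 ppm.
Deficit to target: 167 − 129.96 = 37.04 mg/L.
As CaCO₃: 37.04 mg/L × 68,508 L = 2538 g; ÷ 50 g/eq ÷ 1 = 50.75 mol NaHCO₃.
Mass: 50.75 × 84 = 4263 g.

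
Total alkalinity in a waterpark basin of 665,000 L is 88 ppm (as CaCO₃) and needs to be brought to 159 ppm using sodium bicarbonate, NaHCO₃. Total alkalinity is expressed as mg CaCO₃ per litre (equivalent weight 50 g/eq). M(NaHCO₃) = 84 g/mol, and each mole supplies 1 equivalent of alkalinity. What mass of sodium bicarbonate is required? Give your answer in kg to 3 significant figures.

79.3 kg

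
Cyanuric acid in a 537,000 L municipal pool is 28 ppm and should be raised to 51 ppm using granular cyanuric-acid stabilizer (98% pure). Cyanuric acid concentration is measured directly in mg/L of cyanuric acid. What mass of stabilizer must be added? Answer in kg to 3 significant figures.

12.6 kg

CYA to add: (51 − 28) = 23 mg/L × 537,000 L = 12,350 g cyanuric acid.
At 98% purity: 12,350 / 0.98 = 12,600 g product.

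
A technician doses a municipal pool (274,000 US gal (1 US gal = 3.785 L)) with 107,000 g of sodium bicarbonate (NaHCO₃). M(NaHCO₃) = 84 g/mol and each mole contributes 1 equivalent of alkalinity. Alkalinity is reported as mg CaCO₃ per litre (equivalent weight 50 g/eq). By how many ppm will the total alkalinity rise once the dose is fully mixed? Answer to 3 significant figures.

Volume: 274,000 US gal × 3.785 L/gal = 1,037,090 L.
Moles of NaHCO₃: 107,000 g ÷ 84 g/mol = 1274 mol → 1274 eq of alkalinity.
As CaCO₃: 1274 eq × 50 g/eq = 63,690 g.
Rise: 63,690 g / 1,037,090 L × 1000 = 61.41 mg/L.

61.4 ppm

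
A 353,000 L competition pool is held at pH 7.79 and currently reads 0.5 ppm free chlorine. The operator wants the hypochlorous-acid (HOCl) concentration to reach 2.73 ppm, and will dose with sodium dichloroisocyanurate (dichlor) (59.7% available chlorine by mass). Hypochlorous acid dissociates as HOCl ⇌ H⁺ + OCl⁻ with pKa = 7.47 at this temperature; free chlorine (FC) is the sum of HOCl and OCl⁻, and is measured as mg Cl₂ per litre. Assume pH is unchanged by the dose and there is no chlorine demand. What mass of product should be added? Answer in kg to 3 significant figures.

4.69 kg

[OCl⁻]/[HOCl] = 10^(pH − pKa) = 10^(7.79 − 7.47) = 2.089; fraction as HOCl = 1/(1 + 2.089) = 0.3237.
Free chlorine required for 2.73 ppm HOCl: 2.73 / 0.3237 = 8.434 ppm.
FC to add: 8.434 − 0.5 = 7.934 mg/L as Cl₂.
Cl₂ equivalent: 7.934 mg/L × 353,000 L = 2801 g.
Product at 59.7% available Cl: 2801 / 0.597 = 4691 g.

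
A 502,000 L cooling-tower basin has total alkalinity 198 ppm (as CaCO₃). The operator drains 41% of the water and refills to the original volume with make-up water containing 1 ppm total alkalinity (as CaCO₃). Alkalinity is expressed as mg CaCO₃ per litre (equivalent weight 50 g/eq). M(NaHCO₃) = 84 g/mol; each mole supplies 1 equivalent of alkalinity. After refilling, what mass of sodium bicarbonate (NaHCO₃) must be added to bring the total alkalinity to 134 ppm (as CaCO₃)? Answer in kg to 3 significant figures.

After draining 41% and refilling: 198 × 0.59 + 1 × 0.41 = 117.23 ppm.
Deficit to target: 134 − 117.23 = 16.77 mg/L.
As CaCO₃: 16.77 mg/L × 502,000 L = 8419 g; ÷ 50 g/eq ÷ 1 = 168.4 mol NaHCO₃.
Mass: 168.4 × 84 = 14,140 g.

14.1 kg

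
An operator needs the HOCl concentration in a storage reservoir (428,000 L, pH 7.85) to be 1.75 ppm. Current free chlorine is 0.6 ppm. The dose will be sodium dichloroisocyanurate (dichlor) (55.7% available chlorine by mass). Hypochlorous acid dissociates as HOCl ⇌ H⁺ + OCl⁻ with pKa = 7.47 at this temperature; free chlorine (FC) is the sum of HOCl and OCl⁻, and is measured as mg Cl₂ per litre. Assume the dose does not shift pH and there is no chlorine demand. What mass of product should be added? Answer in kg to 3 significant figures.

4.11 kg

[OCl⁻]/[HOCl] = 10^(pH − pKa) = 10^(7.85 − 7.47) = 2.399; fraction as HOCl = 1/(1 + 2.399) = 0.2942.
Free chlorine required for 1.75 ppm HOCl: 1.75 / 0.2942 = 5.948 ppm.
FC to add: 5.948 − 0.6 = 5.348 mg/L as Cl₂.
Cl₂ equivalent: 5.348 mg/L × 428,000 L = 2289 g.
Product at 55.7% available Cl: 2289 / 0.557 = 4109 g.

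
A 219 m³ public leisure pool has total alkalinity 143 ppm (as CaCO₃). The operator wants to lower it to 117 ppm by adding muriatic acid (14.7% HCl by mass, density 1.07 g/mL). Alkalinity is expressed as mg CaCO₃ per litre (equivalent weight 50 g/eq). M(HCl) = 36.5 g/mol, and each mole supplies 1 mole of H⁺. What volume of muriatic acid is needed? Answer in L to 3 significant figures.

26.4 L

Volume: 219 m³ = 219,000 L.
Alkalinity to neutralize: (143 − 117) = 26 mg/L as CaCO₃ × 219,000 L = 5694 g as CaCO₃.
Equivalents of H⁺ required: 5694 ÷ 50 g/eq = 113.9 eq = 113.9 mol HCl.
Mass of HCl: 113.9 × 36.5 = 4157 g.
Mass of 14.7% solution: 4157 / 0.147 = 28,280 g.
Volume: 28,280 g ÷ 1.07 g/mL = 26,430 mL.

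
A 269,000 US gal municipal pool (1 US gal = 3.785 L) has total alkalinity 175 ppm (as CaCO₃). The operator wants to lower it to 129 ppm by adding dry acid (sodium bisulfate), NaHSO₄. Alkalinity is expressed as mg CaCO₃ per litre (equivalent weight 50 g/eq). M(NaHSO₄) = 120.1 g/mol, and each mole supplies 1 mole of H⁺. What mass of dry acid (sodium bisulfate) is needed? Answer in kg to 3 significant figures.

112 kg

Volume: 269,000 US gal × 3.785 L/gal = 1,018,165 L.
Alkalinity to neutralize: (175 − 129) = 46 mg/L as CaCO₃ × 1,018,165 L = 46,840 g as CaCO₃.
Equivalents of H⁺ required: 46,840 ÷ 50 g/eq = 936.7 eq = 936.7 mol NaHSO₄.
Mass of NaHSO₄: 936.7 × 120.1 = 112,500 g.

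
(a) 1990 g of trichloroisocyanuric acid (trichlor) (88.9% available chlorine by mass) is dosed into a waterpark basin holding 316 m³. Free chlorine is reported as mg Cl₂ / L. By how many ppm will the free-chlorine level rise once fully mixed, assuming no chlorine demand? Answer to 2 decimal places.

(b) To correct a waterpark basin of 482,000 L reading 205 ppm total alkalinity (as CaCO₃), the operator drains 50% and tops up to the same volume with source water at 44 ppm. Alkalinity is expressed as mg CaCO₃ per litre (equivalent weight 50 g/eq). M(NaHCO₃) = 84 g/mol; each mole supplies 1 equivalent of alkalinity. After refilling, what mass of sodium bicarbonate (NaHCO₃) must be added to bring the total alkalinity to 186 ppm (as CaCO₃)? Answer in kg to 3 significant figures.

(a) Volume: 316 m³ = 316,000 L.
(a) Available chlorine delivered: 1990 g × 0.889 = 1769 g as Cl₂.
(a) Concentration rise: 1769 g / 316,000 L = 5.598 mg/L = 5.60 ppm.

(b) After draining 50% and refilling: 205 × 0.50 + 44 × 0.50 = 124.5 ppm.
(b) Deficit to target: 186 − 124.5 = 61.5 mg/L.
(b) As CaCO₃: 61.5 mg/L × 482,000 L = 29,640 g; ÷ 50 g/eq ÷ 1 = 592.9 mol NaHCO₃.
(b) Mass: 592.9 × 84 = 49,800 g.

(a) 5.60 ppm; (b) 49.8 kg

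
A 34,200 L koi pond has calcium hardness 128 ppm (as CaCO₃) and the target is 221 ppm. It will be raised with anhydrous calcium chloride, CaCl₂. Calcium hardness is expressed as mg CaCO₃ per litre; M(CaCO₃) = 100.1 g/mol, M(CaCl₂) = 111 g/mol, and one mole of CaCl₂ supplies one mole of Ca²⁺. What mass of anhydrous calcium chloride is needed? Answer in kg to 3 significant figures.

3.53 kg

Hardness to add: (221 − 128) = 93 mg/L as CaCO₃ × 34,200 L = 3181 g as CaCO₃.
Moles of Ca²⁺ (1 mol Ca²⁺ ≡ 1 mol CaCO₃): 3181 / 100.1 g/mol = 31.77 mol.
Mass of CaCl₂: 31.77 × 111 = 3527 g.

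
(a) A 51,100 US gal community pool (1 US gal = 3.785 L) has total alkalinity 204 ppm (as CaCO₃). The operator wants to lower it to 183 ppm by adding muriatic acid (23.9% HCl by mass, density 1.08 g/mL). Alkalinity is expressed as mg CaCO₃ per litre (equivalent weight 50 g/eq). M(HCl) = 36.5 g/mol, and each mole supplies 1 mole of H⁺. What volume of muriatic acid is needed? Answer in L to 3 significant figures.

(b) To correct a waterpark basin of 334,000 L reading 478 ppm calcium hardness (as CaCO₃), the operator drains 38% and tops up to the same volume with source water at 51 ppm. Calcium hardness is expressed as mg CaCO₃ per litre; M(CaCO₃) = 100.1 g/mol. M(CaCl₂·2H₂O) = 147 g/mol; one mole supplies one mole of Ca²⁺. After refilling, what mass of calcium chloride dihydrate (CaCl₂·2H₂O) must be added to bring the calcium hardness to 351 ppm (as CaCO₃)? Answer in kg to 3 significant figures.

(a) Volume: 51,100 US gal × 3.785 L/gal = 193,414 L.
(a) Alkalinity to neutralize: (204 − 183) = 21 mg/L as CaCO₃ × 193,414 L = 4062 g as CaCO₃.
(a) Equivalents of H⁺ required: 4062 ÷ 50 g/eq = 81.23 eq = 81.23 mol HCl.
(a) Mass of HCl: 81.23 × 36.5 = 2965 g.
(a) Mass of 23.9% solution: 2965 / 0.239 = 12,410 g.
(a) Volume: 12,410 g ÷ 1.08 g/mL = 11,490 mL.

(b) After draining 38% and refilling: 478 × 0.62 + 51 × 0.38 = 315.74 ppm.
(b) Deficit to target: 351 − 315.74 = 35.26 mg/L.
(b) As CaCO₃: 35.26 mg/L × 334,000 L = 11,780 g; ÷ 100.1 = 117.7 mol Ca²⁺.
(b) Mass: 117.7 × 147 = 17,290 g.

(a) 11.5 L; (b) 17.3 kg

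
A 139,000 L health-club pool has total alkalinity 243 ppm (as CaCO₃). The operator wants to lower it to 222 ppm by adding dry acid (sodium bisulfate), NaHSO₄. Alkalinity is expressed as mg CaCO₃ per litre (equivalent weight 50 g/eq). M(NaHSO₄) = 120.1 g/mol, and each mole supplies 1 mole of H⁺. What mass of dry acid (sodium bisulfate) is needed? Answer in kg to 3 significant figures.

7.01 kg

Alkalinity to neutralize: (243 − 222) = 21 mg/L as CaCO₃ × 139,000 L = 2919 g as CaCO₃.
Equivalents of H⁺ required: 2919 ÷ 50 g/eq = 58.38 eq = 58.38 mol NaHSO₄.
Mass of NaHSO₄: 58.38 × 120.1 = 7011 g.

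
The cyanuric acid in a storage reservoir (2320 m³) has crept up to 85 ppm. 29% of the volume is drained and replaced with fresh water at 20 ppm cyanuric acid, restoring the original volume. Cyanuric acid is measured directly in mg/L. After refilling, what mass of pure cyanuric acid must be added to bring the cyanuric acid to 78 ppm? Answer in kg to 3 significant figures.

Volume: 2320 m³ = 2,320,000 L.
After draining 29% and refilling: 85 × 0.71 + 20 × 0.29 = 66.15 ppm.
Deficit to target: 78 − 66.15 = 11.85 mg/L.
Mass: 11.85 mg/L × 2,320,000 L = 27,490 g cyanuric acid.

27.5 kg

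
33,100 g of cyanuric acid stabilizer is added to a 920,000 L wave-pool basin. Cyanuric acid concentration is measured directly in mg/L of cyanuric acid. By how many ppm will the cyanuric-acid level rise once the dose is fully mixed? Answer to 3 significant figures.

Rise: 33,100 g / 920,000 L × 1000 = 35.98 mg/L.

36.0 ppm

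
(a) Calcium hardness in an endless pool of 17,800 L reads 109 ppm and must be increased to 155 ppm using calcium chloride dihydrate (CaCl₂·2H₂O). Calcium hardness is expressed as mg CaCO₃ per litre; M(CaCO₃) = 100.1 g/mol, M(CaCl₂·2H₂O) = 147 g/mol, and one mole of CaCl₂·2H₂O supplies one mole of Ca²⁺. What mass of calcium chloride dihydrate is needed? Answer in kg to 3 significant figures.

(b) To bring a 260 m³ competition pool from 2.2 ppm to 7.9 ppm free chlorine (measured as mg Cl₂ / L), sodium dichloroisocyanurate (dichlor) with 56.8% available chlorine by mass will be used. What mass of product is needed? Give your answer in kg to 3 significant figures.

(a) 1.20 kg; (b) 2.61 kg

(a) Hardness to add: (155 − 109) = 46 mg/L as CaCO₃ × 17,800 L = 818.8 g as CaCO₃.
(a) Moles of Ca²⁺ (1 mol Ca²⁺ ≡ 1 mol CaCO₃): 818.8 / 100.1 g/mol = 8.18 mol.
(a) Mass of CaCl₂·2H₂O: 8.18 × 147 = 1202 g.

(b) Volume: 260 m³ = 260,000 L.
(b) Chlorine deficit: 7.9 − 2.2 = 5.7 ppm = 5.7 mg/L as Cl₂.
(b) Cl₂ equivalent needed: 5.7 mg/L × 260,000 L = 1,482,000 mg = 1482 g.
(b) Product at 56.8% available chlorine: 1482 / 0.568 = 2609 g.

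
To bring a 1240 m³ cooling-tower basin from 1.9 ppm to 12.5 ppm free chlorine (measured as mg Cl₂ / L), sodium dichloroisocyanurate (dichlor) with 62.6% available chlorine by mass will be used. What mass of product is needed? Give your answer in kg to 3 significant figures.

21.0 kg

Volume: 1240 m³ = 1,240,000 L.
Chlorine deficit: 12.5 − 1.9 = 10.6 ppm = 10.6 mg/L as Cl₂.
Cl₂ equivalent needed: 10.6 mg/L × 1,240,000 L = 13,140,000 mg = 13,140 g.
Product at 62.6% available chlorine: 13,140 / 0.626 = 21,000 g.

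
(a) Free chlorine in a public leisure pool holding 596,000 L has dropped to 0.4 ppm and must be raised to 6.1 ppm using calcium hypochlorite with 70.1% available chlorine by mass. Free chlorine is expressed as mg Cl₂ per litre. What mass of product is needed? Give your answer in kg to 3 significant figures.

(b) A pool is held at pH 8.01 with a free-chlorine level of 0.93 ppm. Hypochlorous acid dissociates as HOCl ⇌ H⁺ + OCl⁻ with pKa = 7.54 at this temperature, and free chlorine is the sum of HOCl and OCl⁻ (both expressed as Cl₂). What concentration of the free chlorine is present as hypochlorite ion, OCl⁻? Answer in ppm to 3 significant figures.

(a) 4.85 kg; (b) 0.695 ppm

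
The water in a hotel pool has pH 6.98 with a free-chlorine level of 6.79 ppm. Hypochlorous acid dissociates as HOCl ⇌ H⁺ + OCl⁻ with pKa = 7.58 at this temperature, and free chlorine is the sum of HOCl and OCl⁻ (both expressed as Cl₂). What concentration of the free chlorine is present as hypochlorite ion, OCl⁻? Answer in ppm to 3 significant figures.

1.36 ppm

[OCl⁻]/[HOCl] = 10^(pH − pKa) = 10^(6.98 − 7.58) = 10^-0.60 = 0.2512.
Fraction as HOCl = 1 / (1 + 0.2512) = 0.7992.
OCl⁻ = (1 − 0.7992) × 6.79 ppm = 1.363 ppm.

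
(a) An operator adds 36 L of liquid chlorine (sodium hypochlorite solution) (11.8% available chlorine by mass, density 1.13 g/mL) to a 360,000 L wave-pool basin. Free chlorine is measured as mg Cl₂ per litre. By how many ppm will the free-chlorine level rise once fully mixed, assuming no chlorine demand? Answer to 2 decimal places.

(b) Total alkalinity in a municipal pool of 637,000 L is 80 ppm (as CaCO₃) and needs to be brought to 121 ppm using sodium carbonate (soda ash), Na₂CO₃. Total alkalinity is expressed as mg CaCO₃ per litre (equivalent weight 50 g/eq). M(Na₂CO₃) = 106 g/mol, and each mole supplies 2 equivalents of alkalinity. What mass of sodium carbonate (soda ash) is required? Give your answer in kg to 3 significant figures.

(a) 13.33 ppm; (b) 27.7 kg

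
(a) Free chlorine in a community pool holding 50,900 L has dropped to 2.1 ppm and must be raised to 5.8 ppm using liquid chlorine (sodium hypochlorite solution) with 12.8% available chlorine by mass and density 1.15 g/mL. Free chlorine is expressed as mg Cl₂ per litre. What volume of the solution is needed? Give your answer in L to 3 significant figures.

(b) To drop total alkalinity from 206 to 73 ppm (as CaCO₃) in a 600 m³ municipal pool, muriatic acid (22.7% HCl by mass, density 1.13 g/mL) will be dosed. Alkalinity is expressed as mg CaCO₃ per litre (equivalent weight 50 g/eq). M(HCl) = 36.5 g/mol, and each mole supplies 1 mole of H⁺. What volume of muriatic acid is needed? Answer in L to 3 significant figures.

(a) Chlorine deficit: 5.8 − 2.1 = 3.7 ppm = 3.7 mg/L as Cl₂.
(a) Cl₂ equivalent needed: 3.7 mg/L × 50,900 L = 188,300 mg = 188.3 g.
(a) Product at 12.8% available chlorine: 188.3 / 0.128 = 1471 g.
(a) Volume at density 1.15 g/mL: 1471 g ÷ 1.15 g/mL = 1279 mL.

(b) Volume: 600 m³ = 600,000 L.
(b) Alkalinity to neutralize: (206 − 73) = 133 mg/L as CaCO₃ × 600,000 L = 79,800 g as CaCO₃.
(b) Equivalents of H⁺ required: 79,800 ÷ 50 g/eq = 1596 eq = 1596 mol HCl.
(b) Mass of HCl: 1596 × 36.5 = 58,250 g.
(b) Mass of 22.7% solution: 58,250 / 0.227 = 256,600 g.
(b) Volume: 256,600 g ÷ 1.13 g/mL = 227,100 mL.

(a) 1.28 L; (b) 227 L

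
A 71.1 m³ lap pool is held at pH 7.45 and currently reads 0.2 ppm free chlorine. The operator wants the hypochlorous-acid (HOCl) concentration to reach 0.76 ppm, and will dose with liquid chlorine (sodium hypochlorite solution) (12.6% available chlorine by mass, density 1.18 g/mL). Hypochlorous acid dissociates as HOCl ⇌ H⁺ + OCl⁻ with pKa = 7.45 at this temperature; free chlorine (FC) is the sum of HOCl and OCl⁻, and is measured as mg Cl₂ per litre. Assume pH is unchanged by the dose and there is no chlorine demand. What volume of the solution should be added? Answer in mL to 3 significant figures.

631 mL

Volume: 71.1 m³ = 71,100 L.
[OCl⁻]/[HOCl] = 10^(pH − pKa) = 10^(7.45 − 7.45) = 1; fraction as HOCl = 1/(1 + 1) = 0.5.
Free chlorine required for 0.76 ppm HOCl: 0.76 / 0.5 = 1.52 ppm.
FC to add: 1.52 − 0.2 = 1.32 mg/L as Cl₂.
Cl₂ equivalent: 1.32 mg/L × 71,100 L = 93.85 g.
Product at 12.6% available Cl: 93.85 / 0.126 = 744.9 g.
Volume: 744.9 g ÷ 1.18 g/mL = 631.2 mL.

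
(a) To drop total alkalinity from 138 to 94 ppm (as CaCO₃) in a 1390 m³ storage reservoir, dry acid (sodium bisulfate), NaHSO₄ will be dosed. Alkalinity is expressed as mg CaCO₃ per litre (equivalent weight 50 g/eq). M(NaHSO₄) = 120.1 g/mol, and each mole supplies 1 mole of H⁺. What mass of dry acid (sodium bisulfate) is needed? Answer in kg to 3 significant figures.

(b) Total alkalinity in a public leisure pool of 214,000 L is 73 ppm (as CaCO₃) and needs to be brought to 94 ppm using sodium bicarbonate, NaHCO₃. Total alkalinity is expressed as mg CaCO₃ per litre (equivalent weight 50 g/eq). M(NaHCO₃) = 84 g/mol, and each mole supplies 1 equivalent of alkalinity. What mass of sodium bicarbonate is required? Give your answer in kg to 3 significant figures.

(a) 147 kg; (b) 7.55 kg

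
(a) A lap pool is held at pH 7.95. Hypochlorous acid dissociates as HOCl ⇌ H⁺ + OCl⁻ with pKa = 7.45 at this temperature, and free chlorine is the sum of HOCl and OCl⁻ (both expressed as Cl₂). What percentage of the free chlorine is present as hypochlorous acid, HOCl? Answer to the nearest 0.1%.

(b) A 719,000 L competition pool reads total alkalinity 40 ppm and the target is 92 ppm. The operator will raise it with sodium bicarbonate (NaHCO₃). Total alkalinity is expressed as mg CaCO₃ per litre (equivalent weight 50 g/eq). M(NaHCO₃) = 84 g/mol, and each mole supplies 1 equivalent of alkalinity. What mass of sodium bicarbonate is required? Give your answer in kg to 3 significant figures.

(a) [OCl⁻]/[HOCl] = 10^(pH − pKa) = 10^(7.95 − 7.45) = 10^0.50 = 3.162.
(a) Fraction as HOCl = 1 / (1 + 3.162) = 0.2403.

(b) Alkalinity to add: (92 − 40) = 52 mg/L as CaCO₃ × 719,000 L = 37,390 g as CaCO₃.
(b) Equivalents: 37,390 g ÷ 50 g/eq = 747.8 eq.
(b) NaHCO₃ supplies 1 eq per mole → 747.8 mol.
(b) Mass: 747.8 mol × 84 g/mol = 62,810 g.

(a) 24.0%; (b) 62.8 kg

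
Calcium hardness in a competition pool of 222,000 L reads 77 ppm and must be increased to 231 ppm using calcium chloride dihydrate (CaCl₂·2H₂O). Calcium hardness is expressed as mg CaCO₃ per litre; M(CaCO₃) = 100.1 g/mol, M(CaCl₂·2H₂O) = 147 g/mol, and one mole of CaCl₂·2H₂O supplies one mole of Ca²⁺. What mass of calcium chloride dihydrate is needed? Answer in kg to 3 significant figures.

50.2 kg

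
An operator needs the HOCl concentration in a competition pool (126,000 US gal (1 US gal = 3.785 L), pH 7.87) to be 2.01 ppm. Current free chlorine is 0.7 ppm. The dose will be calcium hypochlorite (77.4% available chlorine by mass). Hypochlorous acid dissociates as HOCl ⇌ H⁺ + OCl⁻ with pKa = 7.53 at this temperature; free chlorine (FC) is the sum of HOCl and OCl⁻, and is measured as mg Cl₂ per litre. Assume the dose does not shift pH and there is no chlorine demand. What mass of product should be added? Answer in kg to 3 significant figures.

3.52 kg

Volume: 126,000 US gal × 3.785 L/gal = 476,910 L.
[OCl⁻]/[HOCl] = 10^(pH − pKa) = 10^(7.87 − 7.53) = 2.188; fraction as HOCl = 1/(1 + 2.188) = 0.3137.
Free chlorine required for 2.01 ppm HOCl: 2.01 / 0.3137 = 6.407 ppm.
FC to add: 6.407 − 0.7 = 5.707 mg/L as Cl₂.
Cl₂ equivalent: 5.707 mg/L × 476,910 L = 2722 g.
Product at 77.4% available Cl: 2722 / 0.774 = 3517 g.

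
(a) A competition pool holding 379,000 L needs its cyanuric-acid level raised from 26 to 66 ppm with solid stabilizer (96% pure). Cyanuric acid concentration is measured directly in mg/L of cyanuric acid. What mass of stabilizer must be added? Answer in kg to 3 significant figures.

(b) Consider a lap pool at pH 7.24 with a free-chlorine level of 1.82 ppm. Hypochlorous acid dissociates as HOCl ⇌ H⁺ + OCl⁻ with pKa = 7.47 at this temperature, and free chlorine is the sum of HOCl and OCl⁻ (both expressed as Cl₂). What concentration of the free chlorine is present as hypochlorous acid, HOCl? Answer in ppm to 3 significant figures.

(a) 15.8 kg; (b) 1.15 ppm

(a) CYA to add: (66 − 26) = 40 mg/L × 379,000 L = 15,160 g cyanuric acid.
(a) At 96% purity: 15,160 / 0.96 = 15,790 g product.

(b) [OCl⁻]/[HOCl] = 10^(pH − pKa) = 10^(7.24 − 7.47) = 10^-0.23 = 0.5888.
(b) Fraction as HOCl = 1 / (1 + 0.5888) = 0.6294.
(b) HOCl = 0.6294 × 1.82 ppm = 1.145 ppm.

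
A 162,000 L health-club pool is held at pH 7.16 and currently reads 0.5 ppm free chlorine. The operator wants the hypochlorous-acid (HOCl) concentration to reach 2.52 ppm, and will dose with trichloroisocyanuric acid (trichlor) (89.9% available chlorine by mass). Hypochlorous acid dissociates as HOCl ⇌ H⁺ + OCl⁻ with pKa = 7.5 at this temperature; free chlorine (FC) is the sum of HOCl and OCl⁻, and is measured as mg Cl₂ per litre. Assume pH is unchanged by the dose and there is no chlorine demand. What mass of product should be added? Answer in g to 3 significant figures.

572 g

[OCl⁻]/[HOCl] = 10^(pH − pKa) = 10^(7.16 − 7.5) = 0.4571; fraction as HOCl = 1/(1 + 0.4571) = 0.6863.
Free chlorine required for 2.52 ppm HOCl: 2.52 / 0.6863 = 3.672 ppm.
FC to add: 3.672 − 0.5 = 3.172 mg/L as Cl₂.
Cl₂ equivalent: 3.172 mg/L × 162,000 L = 513.8 g.
Product at 89.9% available Cl: 513.8 / 0.899 = 571.6 g.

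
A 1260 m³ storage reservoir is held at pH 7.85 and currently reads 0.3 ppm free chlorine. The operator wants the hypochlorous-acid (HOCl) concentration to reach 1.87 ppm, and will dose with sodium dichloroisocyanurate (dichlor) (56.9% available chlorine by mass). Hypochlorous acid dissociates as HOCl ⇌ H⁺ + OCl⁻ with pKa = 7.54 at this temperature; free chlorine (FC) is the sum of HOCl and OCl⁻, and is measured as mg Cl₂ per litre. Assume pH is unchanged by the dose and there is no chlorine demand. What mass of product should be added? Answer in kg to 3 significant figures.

Volume: 1260 m³ = 1,260,000 L.
[OCl⁻]/[HOCl] = 10^(pH − pKa) = 10^(7.85 − 7.54) = 2.042; fraction as HOCl = 1/(1 + 2.042) = 0.3288.
Free chlorine required for 1.87 ppm HOCl: 1.87 / 0.3288 = 5.688 ppm.
FC to add: 5.688 − 0.3 = 5.388 mg/L as Cl₂.
Cl₂ equivalent: 5.388 mg/L × 1,260,000 L = 6789 g.
Product at 56.9% available Cl: 6789 / 0.569 = 11,930 g.

11.9 kg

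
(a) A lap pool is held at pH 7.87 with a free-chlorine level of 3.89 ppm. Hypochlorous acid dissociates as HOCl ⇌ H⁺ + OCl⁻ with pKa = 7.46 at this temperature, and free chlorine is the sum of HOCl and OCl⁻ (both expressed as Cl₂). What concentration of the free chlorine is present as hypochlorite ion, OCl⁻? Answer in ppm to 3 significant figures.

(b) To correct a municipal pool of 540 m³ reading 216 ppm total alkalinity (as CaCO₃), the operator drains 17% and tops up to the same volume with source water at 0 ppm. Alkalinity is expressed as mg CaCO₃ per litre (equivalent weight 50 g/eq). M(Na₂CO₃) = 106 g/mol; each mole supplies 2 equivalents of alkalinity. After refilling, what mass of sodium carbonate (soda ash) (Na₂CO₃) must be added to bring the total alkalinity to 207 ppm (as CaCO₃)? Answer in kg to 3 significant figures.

(a) [OCl⁻]/[HOCl] = 10^(pH − pKa) = 10^(7.87 − 7.46) = 10^0.41 = 2.57.
(a) Fraction as HOCl = 1 / (1 + 2.57) = 0.2801.
(a) OCl⁻ = (1 − 0.2801) × 3.89 ppm = 2.8 ppm.

(b) Volume: 540 m³ = 540,000 L.
(b) After draining 17% and refilling: 216 × 0.83 + 0 × 0.17 = 179.28 ppm.
(b) Deficit to target: 207 − 179.28 = 27.72 mg/L.
(b) As CaCO₃: 27.72 mg/L × 540,000 L = 14,970 g; ÷ 50 g/eq ÷ 2 = 149.7 mol Na₂CO₃.
(b) Mass: 149.7 × 106 = 15,870 g.

(a) 2.80 ppm; (b) 15.9 kg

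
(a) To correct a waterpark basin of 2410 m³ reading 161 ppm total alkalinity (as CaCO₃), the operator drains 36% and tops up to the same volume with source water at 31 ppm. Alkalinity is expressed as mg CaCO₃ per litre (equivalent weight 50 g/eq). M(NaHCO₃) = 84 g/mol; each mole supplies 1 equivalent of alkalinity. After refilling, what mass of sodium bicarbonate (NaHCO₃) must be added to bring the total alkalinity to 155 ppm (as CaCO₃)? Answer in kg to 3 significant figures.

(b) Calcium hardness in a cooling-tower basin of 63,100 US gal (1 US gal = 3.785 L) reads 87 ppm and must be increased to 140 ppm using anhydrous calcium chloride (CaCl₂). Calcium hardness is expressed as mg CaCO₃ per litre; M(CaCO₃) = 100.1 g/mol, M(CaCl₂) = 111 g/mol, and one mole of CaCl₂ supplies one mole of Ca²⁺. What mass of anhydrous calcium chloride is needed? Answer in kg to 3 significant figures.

(a) 165 kg; (b) 14.0 kg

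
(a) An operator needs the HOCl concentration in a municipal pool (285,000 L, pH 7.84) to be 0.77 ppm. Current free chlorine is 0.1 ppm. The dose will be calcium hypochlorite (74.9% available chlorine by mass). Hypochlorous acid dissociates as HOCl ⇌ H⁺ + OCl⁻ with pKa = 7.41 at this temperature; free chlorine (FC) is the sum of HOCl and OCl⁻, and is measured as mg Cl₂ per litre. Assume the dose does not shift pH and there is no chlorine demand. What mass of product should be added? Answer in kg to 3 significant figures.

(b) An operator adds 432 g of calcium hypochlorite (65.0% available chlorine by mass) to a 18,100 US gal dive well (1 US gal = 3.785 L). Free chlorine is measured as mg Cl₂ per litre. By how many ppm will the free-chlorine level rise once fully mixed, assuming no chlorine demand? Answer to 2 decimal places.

(a) [OCl⁻]/[HOCl] = 10^(pH − pKa) = 10^(7.84 − 7.41) = 2.692; fraction as HOCl = 1/(1 + 2.692) = 0.2709.
(a) Free chlorine required for 0.77 ppm HOCl: 0.77 / 0.2709 = 2.842 ppm.
(a) FC to add: 2.842 − 0.1 = 2.742 mg/L as Cl₂.
(a) Cl₂ equivalent: 2.742 mg/L × 285,000 L = 781.6 g.
(a) Product at 74.9% available Cl: 781.6 / 0.749 = 1044 g.

(b) Volume: 18,100 US gal × 3.785 L/gal = 68,508 L.
(b) Available chlorine delivered: 432 g × 0.65 = 280.8 g as Cl₂.
(b) Concentration rise: 280.8 g / 68,508 L = 4.099 mg/L = 4.10 ppm.

(a) 1.04 kg; (b) 4.10 ppm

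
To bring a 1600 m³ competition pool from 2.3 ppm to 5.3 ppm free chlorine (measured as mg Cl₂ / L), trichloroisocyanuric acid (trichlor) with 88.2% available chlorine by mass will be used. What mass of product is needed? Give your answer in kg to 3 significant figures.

5.44 kg

Volume: 1600 m³ = 1,600,000 L.
Chlorine deficit: 5.3 − 2.3 = 3 ppm = 3 mg/L as Cl₂.
Cl₂ equivalent needed: 3 mg/L × 1,600,000 L = 4,800,000 mg = 4800 g.
Product at 88.2% available chlorine: 4800 / 0.882 = 5442 g.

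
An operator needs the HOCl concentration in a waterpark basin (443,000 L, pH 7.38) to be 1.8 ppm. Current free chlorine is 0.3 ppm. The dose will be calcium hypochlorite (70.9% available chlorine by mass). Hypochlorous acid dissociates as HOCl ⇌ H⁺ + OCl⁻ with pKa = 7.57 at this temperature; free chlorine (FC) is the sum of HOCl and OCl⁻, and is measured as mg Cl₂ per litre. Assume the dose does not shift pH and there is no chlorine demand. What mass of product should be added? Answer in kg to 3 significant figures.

[OCl⁻]/[HOCl] = 10^(pH − pKa) = 10^(7.38 − 7.57) = 0.6457; fraction as HOCl = 1/(1 + 0.6457) = 0.6077.
Free chlorine required for 1.8 ppm HOCl: 1.8 / 0.6077 = 2.962 ppm.
FC to add: 2.962 − 0.3 = 2.662 mg/L as Cl₂.
Cl₂ equivalent: 2.662 mg/L × 443,000 L = 1179 g.
Product at 70.9% available Cl: 1179 / 0.709 = 1663 g.

1.66 kg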